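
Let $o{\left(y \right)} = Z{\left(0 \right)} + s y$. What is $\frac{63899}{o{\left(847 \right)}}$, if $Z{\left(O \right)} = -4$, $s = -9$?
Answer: $- \frac{63899}{7627} \approx -8.378$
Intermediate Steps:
$o{\left(y \right)} = -4 - 9 y$
$\frac{63899}{o{\left(847 \right)}} = \frac{63899}{-4 - 7623} = \frac{63899}{-7627} = 63899 \left(- \frac{1}{7627}\right) = - \frac{63899}{7627}$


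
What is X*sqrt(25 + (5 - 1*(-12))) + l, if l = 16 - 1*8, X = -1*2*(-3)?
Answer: 8 + 6*sqrt(42) ≈ 46.884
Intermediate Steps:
X = 6 (X = -2*(-3) = 6)
l = 8 (l = 16 - 8 = 8)
X*sqrt(25 + (5 - 1*(-12))) + l = 6*sqrt(25 + (5 - 1*(-12))) + 8 = 6*sqrt(25 + (5 + 12)) + 8 = 6*sqrt(25 + 17) + 8 = 6*sqrt(42) + 8 = 8 + 6*sqrt(42)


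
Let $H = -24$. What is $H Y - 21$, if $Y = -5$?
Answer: $99$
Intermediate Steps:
$H Y - 21 = \left(-24\right) \left(-5\right) - 21 = 120 - 21 = 99$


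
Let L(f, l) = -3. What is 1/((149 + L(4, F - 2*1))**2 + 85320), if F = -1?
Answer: 1/106636 ≈ 9.3777e-6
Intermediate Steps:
1/((149 + L(4, F - 2*1))**2 + 85320) = 1/((149 - 3)**2 + 85320) = 1/(146**2 + 85320) = 1/(21316 + 85320) = 1/106636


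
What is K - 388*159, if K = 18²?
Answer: -61368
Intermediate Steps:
K = 324
K - 388*159 = 324 - 388*159 = 324 - 61692 = -61368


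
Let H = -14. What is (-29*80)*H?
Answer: 32480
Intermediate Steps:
(-29*80)*H = -29*80*(-14) = -2320*(-14) = 32480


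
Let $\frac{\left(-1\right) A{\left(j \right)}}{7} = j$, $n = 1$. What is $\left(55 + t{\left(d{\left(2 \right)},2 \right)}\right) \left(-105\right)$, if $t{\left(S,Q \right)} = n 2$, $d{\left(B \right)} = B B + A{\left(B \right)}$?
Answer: $-5985$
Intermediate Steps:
$A{\left(j \right)} = - 7 j$
$d{\left(B \right)} = B^{2} - 7 B$ ($d{\left(B \right)} = B B - 7 B = B^{2} - 7 B$)
$t{\left(S,Q \right)} = 2$ ($t{\left(S,Q \right)} = 1 \cdot 2 = 2$)
$\left(55 + t{\left(d{\left(2 \right)},2 \right)}\right) \left(-105\right) = \left(55 + 2\right) \left(-105\right) = 57 \left(-105\right) = -5985$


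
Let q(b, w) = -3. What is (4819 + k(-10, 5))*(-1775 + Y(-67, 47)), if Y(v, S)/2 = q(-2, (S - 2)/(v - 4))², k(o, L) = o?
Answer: -8449413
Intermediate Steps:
Y(v, S) = 18 (Y(v, S) = 2*(-3)² = 2*9 = 18)
(4819 + k(-10, 5))*(-1775 + Y(-67, 47)) = (4819 - 10)*(-1775 + 18) = 4809*(-1757) = -8449413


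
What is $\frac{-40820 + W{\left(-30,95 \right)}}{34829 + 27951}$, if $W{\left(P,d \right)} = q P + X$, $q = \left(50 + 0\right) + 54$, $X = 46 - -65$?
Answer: $- \frac{43829}{62780} \approx -0.69814$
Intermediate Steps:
$X = 111$ ($X = 46 + 65 = 111$)
$q = 104$ ($q = 50 + 54 = 104$)
$W{\left(P,d \right)} = 111 + 104 P$ ($W{\left(P,d \right)} = 104 P + 111 = 111 + 104 P$)
$\frac{-40820 + W{\left(-30,95 \right)}}{34829 + 27951} = \frac{-40820 + \left(111 + 104 \left(-30\right)\right)}{34829 + 27951} = \frac{-40820 + \left(111 - 3120\right)}{62780} = \left(-40820 - 3009\right) \frac{1}{62780} = \left(-43829\right) \frac{1}{62780} = - \frac{43829}{62780}$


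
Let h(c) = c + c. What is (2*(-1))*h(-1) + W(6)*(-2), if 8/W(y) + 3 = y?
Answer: -4/3 ≈ -1.3333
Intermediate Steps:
h(c) = 2*c
W(y) = 8/(-3 + y)
(2*(-1))*h(-1) + W(6)*(-2) = (2*(-1))*(2*(-1)) + (8/(-3 + 6))*(-2) = -2*(-2) + (8/3)*(-2) = 4 + (8*(1/3))*(-2) = 4 + (8/3)*(-2) = 4 - 16/3 = -4/3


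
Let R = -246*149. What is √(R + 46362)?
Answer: 2*√2427 ≈ 98.529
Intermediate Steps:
R = -36654
√(R + 46362) = √(-36654 + 46362) = √9708 = 2*√2427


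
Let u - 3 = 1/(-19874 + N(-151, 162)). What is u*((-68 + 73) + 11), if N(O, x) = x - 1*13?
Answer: 946784/19725 ≈ 47.999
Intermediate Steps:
N(O, x) = -13 + x (N(O, x) = x - 13 = -13 + x)
u = 59174/19725 (u = 3 + 1/(-19874 + (-13 + 162)) = 3 + 1/(-19874 + 149) = 3 + 1/(-19725) = 3 - 1/19725 = 59174/19725 ≈ 3.0000)
u*((-68 + 73) + 11) = 59174*((-68 + 73) + 11)/19725 = 59174*(5 + 11)/19725 = (59174/19725)*16 = 946784/19725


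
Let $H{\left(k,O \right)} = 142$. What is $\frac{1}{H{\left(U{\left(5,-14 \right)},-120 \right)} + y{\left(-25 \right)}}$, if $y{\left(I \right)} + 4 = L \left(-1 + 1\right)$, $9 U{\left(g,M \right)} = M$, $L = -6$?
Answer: $\frac{1}{138} \approx 0.0072464$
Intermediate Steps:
$U{\left(g,M \right)} = \frac{M}{9}$
$y{\left(I \right)} = -4$ ($y{\left(I \right)} = -4 - 6 \left(-1 + 1\right) = -4 - 0 = -4 + 0 = -4$)
$\frac{1}{H{\left(U{\left(5,-14 \right)},-120 \right)} + y{\left(-25 \right)}} = \frac{1}{142 - 4} = \frac{1}{138}$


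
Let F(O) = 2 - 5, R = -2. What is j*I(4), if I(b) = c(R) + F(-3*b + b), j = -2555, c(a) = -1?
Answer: 10220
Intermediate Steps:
F(O) = -3
I(b) = -4 (I(b) = -1 - 3 = -4)
j*I(4) = -2555*(-4) = 10220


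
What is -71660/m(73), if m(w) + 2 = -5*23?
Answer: 71660/117 ≈ 612.48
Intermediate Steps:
m(w) = -117 (m(w) = -2 - 5*23 = -2 - 115 = -117)
-71660/m(73) = -71660/(-117) = -71660*(-1/117) = 71660/117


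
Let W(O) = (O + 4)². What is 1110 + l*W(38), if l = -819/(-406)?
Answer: 135384/29 ≈ 4668.4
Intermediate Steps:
l = 117/58 (l = -819*(-1/406) = 117/58 ≈ 2.0172)
W(O) = (4 + O)²
1110 + l*W(38) = 1110 + 117*(4 + 38)²/58 = 1110 + (117/58)*42² = 1110 + (117/58)*1764 = 1110 + 103194/29 = 135384/29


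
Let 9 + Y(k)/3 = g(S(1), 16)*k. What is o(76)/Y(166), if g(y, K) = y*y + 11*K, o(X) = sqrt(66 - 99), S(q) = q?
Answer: I*sqrt(33)/88119 ≈ 6.5191e-5*I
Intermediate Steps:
o(X) = I*sqrt(33) (o(X) = sqrt(-33) = I*sqrt(33))
g(y, K) = y**2 + 11*K
Y(k) = -27 + 531*k (Y(k) = -27 + 3*((1**2 + 11*16)*k) = -27 + 3*((1 + 176)*k) = -27 + 3*(177*k) = -27 + 531*k)
o(76)/Y(166) = (I*sqrt(33))/(-27 + 531*166) = (I*sqrt(33))/(-27 + 88146) = (I*sqrt(33))/88119 = (I*sqrt(33))*(1/88119) = I*sqrt(33)/88119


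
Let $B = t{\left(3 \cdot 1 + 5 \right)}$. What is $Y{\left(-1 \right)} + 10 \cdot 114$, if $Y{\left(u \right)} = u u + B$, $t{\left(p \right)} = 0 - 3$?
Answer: $1138$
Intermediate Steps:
$t{\left(p \right)} = -3$
$B = -3$
$Y{\left(u \right)} = -3 + u^{2}$ ($Y{\left(u \right)} = u u - 3 = u^{2} - 3 = -3 + u^{2}$)
$Y{\left(-1 \right)} + 10 \cdot 114 = \left(-3 + \left(-1\right)^{2}\right) + 10 \cdot 114 = \left(-3 + 1\right) + 1140 = -2 + 1140 = 1138$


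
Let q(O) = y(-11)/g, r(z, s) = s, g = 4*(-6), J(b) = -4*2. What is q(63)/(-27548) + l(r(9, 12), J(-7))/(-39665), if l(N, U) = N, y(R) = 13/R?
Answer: -87787709/288470534880 ≈ -0.00030432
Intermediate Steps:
J(b) = -8
g = -24
q(O) = 13/264 (q(O) = (13/(-11))/(-24) = (13*(-1/11))*(-1/24) = -13/11*(-1/24) = 13/264)
q(63)/(-27548) + l(r(9, 12), J(-7))/(-39665) = (13/264)/(-27548) + 12/(-39665) = (13/264)*(-1/27548) + 12*(-1/39665) = -13/7272672 - 12/39665 = -87787709/288470534880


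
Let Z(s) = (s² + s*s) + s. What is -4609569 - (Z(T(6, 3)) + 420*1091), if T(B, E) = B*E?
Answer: -5068455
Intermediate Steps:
Z(s) = s + 2*s² (Z(s) = (s² + s²) + s = 2*s² + s = s + 2*s²)
-4609569 - (Z(T(6, 3)) + 420*1091) = -4609569 - ((6*3)*(1 + 2*(6*3)) + 420*1091) = -4609569 - (18*(1 + 2*18) + 458220) = -4609569 - (18*(1 + 36) + 458220) = -4609569 - (18*37 + 458220) = -4609569 - (666 + 458220) = -4609569 - 1*458886 = -4609569 - 458886 = -5068455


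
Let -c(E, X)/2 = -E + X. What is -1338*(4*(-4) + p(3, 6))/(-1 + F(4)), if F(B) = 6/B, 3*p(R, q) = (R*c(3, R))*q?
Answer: 42816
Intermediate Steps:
c(E, X) = -2*X + 2*E (c(E, X) = -2*(-E + X) = -2*(X - E) = -2*X + 2*E)
p(R, q) = R*q*(6 - 2*R)/3 (p(R, q) = ((R*(-2*R + 2*3))*q)/3 = ((R*(-2*R + 6))*q)/3 = ((R*(6 - 2*R))*q)/3 = (R*q*(6 - 2*R))/3 = R*q*(6 - 2*R)/3)
-1338*(4*(-4) + p(3, 6))/(-1 + F(4)) = -1338*(4*(-4) + (⅔)*3*6*(3 - 1*3))/(-1 + 6/4) = -1338*(-16 + (⅔)*3*6*(3 - 3))/(-1 + 6*(¼)) = -1338*(-16 + (⅔)*3*6*0)/(-1 + 3/2) = -1338*(-16 + 0)/½ = -(-21408)*2 = -1338*(-32) = 42816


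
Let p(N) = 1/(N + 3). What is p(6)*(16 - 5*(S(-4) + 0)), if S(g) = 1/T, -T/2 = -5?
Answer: 31/18 ≈ 1.7222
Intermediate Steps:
T = 10 (T = -2*(-5) = 10)
S(g) = 1/10
p(N) = 1/(3 + N)
p(6)*(16 - 5*(S(-4) + 0)) = (16 - 5*(1/10 + 0))/(3 + 6) = (16 - 5*1/10)/9 = (16 - 1/2)/9 = (1/9)*(31/2) = 31/18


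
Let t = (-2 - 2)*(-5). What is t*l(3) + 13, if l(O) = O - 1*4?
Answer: -7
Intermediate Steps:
l(O) = -4 + O (l(O) = O - 4 = -4 + O)
t = 20 (t = -4*(-5) = 20)
t*l(3) + 13 = 20*(-4 + 3) + 13 = 20*(-1) + 13 = -20 + 13 = -7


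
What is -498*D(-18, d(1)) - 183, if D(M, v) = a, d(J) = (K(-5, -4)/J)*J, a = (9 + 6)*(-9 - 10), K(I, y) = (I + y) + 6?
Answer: 141747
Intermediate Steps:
K(I, y) = 6 + I + y
a = -285 (a = 15*(-19) = -285)
d(J) = -3 (d(J) = ((6 - 5 - 4)/J)*J = (-3/J)*J = -3)
D(M, v) = -285
-498*D(-18, d(1)) - 183 = -498*(-285) - 183 = 141930 - 183 = 141747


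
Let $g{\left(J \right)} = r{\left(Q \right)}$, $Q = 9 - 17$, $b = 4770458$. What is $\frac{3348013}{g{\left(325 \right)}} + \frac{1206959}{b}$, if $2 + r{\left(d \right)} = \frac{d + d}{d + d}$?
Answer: $- \frac{15971554192995}{4770458} \approx -3.348 \cdot 10^{6}$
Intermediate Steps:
$Q = -8$
$r{\left(d \right)} = -1$ ($r{\left(d \right)} = -2 + \frac{d + d}{d + d} = -2 + \frac{2 d}{2 d} = -2 + 2 d \frac{1}{2 d} = -2 + 1 = -1$)
$g{\left(J \right)} = -1$
$\frac{3348013}{g{\left(325 \right)}} + \frac{1206959}{b} = \frac{3348013}{-1} + \frac{1206959}{4770458} = 3348013 \left(-1\right) + 1206959 \cdot \frac{1}{4770458} = -3348013 + \frac{1206959}{4770458} = - \frac{15971554192995}{4770458}$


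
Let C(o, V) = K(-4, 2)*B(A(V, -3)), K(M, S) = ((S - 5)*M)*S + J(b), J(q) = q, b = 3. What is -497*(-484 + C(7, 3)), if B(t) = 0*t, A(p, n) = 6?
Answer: 240548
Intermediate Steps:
B(t) = 0
K(M, S) = 3 + M*S*(-5 + S) (K(M, S) = ((S - 5)*M)*S + 3 = ((-5 + S)*M)*S + 3 = (M*(-5 + S))*S + 3 = M*S*(-5 + S) + 3 = 3 + M*S*(-5 + S))
C(o, V) = 0 (C(o, V) = (3 - 4*2² - 5*(-4)*2)*0 = (3 - 4*4 + 40)*0 = (3 - 16 + 40)*0 = 27*0 = 0)
-497*(-484 + C(7, 3)) = -497*(-484 + 0) = -497*(-484) = 240548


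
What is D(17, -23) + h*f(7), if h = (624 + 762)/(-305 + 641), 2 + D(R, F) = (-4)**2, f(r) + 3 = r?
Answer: 61/2 ≈ 30.500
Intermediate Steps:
f(r) = -3 + r
D(R, F) = 14 (D(R, F) = -2 + (-4)**2 = -2 + 16 = 14)
h = 33/8 (h = 1386/336 = 1386*(1/336) = 33/8 ≈ 4.1250)
D(17, -23) + h*f(7) = 14 + 33*(-3 + 7)/8 = 14 + (33/8)*4 = 14 + 33/2 = 61/2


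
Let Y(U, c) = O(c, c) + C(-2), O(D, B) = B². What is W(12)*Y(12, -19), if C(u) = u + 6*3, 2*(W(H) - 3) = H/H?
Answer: 2639/2 ≈ 1319.5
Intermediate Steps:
W(H) = 7/2 (W(H) = 3 + (H/H)/2 = 3 + (½)*1 = 3 + ½ = 7/2)
C(u) = 18 + u (C(u) = u + 18 = 18 + u)
Y(U, c) = 16 + c² (Y(U, c) = c² + (18 - 2) = c² + 16 = 16 + c²)
W(12)*Y(12, -19) = 7*(16 + (-19)²)/2 = 7*(16 + 361)/2 = (7/2)*377 = 2639/2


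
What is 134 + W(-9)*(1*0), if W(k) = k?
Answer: 134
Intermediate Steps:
134 + W(-9)*(1*0) = 134 - 9*0 = 134 + 0 = 134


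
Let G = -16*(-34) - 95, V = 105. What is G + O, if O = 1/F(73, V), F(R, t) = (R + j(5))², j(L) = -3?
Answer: 2200101/4900 ≈ 449.00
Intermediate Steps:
F(R, t) = (-3 + R)² (F(R, t) = (R - 3)² = (-3 + R)²)
G = 449 (G = 544 - 95 = 449)
O = 1/4900 (O = 1/((-3 + 73)²) = 1/(70²) = 1/4900 ≈ 0.00020408)
G + O = 449 + 1/4900 = 2200101/4900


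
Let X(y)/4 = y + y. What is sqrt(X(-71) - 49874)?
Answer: I*sqrt(50442) ≈ 224.59*I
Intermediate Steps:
X(y) = 8*y (X(y) = 4*(y + y) = 4*(2*y) = 8*y)
sqrt(X(-71) - 49874) = sqrt(8*(-71) - 49874) = sqrt(-568 - 49874) = sqrt(-50442) = I*sqrt(50442)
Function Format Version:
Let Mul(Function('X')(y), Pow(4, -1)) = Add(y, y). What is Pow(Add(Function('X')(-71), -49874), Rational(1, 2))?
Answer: Mul(I, Pow(50442, Rational(1, 2))) ≈ Mul(224.59, I)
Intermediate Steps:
Function('X')(y) = Mul(8, y) (Function('X')(y) = Mul(4, Add(y, y)) = Mul(4, Mul(2, y)) = Mul(8, y))
Pow(Add(Function('X')(-71), -49874), Rational(1, 2)) = Pow(Add(Mul(8, -71), -49874), Rational(1, 2)) = Pow(Add(-568, -49874), Rational(1, 2)) = Pow(-50442, Rational(1, 2)) = Mul(I, Pow(50442, Rational(1, 2)))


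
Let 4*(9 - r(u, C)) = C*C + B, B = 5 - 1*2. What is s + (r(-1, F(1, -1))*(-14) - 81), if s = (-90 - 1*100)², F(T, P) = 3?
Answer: 35935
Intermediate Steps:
B = 3 (B = 5 - 2 = 3)
r(u, C) = 33/4 - C²/4 (r(u, C) = 9 - (C*C + 3)/4 = 9 - (C² + 3)/4 = 9 - (3 + C²)/4 = 9 + (-¾ - C²/4) = 33/4 - C²/4)
s = 36100 (s = (-90 - 100)² = (-190)² = 36100)
s + (r(-1, F(1, -1))*(-14) - 81) = 36100 + ((33/4 - ¼*3²)*(-14) - 81) = 36100 + ((33/4 - ¼*9)*(-14) - 81) = 36100 + ((33/4 - 9/4)*(-14) - 81) = 36100 + (6*(-14) - 81) = 36100 + (-84 - 81) = 36100 - 165 = 35935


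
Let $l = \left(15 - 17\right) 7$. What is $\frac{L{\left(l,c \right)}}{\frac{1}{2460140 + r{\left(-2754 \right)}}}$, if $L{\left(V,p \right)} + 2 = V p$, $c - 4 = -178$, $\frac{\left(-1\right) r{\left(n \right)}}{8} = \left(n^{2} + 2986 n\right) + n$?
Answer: $18482812664$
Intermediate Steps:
$r{\left(n \right)} = - 23896 n - 8 n^{2}$ ($r{\left(n \right)} = - 8 \left(\left(n^{2} + 2986 n\right) + n\right) = - 8 \left(n^{2} + 2987 n\right) = - 23896 n - 8 n^{2}$)
$c = -174$ ($c = 4 - 178 = -174$)
$l = -14$ ($l = \left(-2\right) 7 = -14$)
$L{\left(V,p \right)} = -2 + V p$
$\frac{L{\left(l,c \right)}}{\frac{1}{2460140 + r{\left(-2754 \right)}}} = \frac{-2 - -2436}{\frac{1}{2460140 - - 22032 \left(2987 - 2754\right)}} = \frac{-2 + 2436}{\frac{1}{2460140 - \left(-22032\right) 233}} = \frac{2434}{\frac{1}{2460140 + 5133456}} = \frac{2434}{\frac{1}{7593596}} = 2434 \frac{1}{\frac{1}{7593596}} = 2434 \cdot 7593596 = 18482812664$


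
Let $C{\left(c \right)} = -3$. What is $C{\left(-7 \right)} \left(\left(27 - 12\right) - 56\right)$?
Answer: $123$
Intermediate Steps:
$C{\left(-7 \right)} \left(\left(27 - 12\right) - 56\right) = - 3 \left(\left(27 - 12\right) - 56\right) = - 3 \left(15 - 56\right) = \left(-3\right) \left(-41\right) = 123$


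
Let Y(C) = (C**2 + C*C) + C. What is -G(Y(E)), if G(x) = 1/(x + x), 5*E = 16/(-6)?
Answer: -225/16 ≈ -14.063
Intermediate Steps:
E = -8/15 (E = (16/(-6))/5 = (16*(-1/6))/5 = (1/5)*(-8/3) = -8/15 ≈ -0.53333)
Y(C) = C + 2*C**2 (Y(C) = (C**2 + C**2) + C = 2*C**2 + C = C + 2*C**2)
G(x) = 1/(2*x)
-G(Y(E)) = -1/(2*((-8*(1 + 2*(-8/15))/15))) = -1/(2*((-8*(1 - 16/15)/15))) = -1/(2*((-8/15*(-1/15)))) = -1/(2*8/225) = -225/(2*8) = -1*225/16 = -225/16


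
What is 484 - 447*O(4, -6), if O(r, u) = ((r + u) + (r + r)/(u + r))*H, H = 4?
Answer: 11212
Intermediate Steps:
O(r, u) = 4*r + 4*u + 8*r/(r + u) (O(r, u) = ((r + u) + (r + r)/(u + r))*4 = ((r + u) + (2*r)/(r + u))*4 = ((r + u) + 2*r/(r + u))*4 = (r + u + 2*r/(r + u))*4 = 4*r + 4*u + 8*r/(r + u))
484 - 447*O(4, -6) = 484 - 1788*((4 - 6)² + 2*4)/(4 - 6) = 484 - 1788*((-2)² + 8)/(-2) = 484 - 1788*(-1)*(4 + 8)/2 = 484 - 1788*(-1)*12/2 = 484 - 447*(-24) = 484 + 10728 = 11212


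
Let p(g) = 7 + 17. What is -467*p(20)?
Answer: -11208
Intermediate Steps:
p(g) = 24
-467*p(20) = -467*24 = -11208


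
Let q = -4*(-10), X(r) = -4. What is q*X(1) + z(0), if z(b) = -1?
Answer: -161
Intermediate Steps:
q = 40
q*X(1) + z(0) = 40*(-4) - 1 = -160 - 1 = -161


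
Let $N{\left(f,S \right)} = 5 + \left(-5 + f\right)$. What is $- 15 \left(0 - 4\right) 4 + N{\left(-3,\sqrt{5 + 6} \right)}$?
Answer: $237$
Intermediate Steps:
$N{\left(f,S \right)} = f$
$- 15 \left(0 - 4\right) 4 + N{\left(-3,\sqrt{5 + 6} \right)} = - 15 \left(0 - 4\right) 4 - 3 = - 15 \left(\left(-4\right) 4\right) - 3 = \left(-15\right) \left(-16\right) - 3 = 240 - 3 = 237$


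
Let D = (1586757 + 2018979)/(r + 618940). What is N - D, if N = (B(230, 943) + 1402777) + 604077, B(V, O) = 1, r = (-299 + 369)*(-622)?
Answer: 48114198386/23975 ≈ 2.0068e+6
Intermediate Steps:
r = -43540 (r = 70*(-622) = -43540)
N = 2006855 (N = (1 + 1402777) + 604077 = 1402778 + 604077 = 2006855)
D = 150239/23975 (D = (1586757 + 2018979)/(-43540 + 618940) = 3605736/575400 = 3605736*(1/575400) = 150239/23975 ≈ 6.2665)
N - D = 2006855 - 1*150239/23975 = 2006855 - 150239/23975 = 48114198386/23975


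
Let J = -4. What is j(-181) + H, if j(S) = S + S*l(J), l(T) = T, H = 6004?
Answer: 6547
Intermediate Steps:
j(S) = -3*S (j(S) = S + S*(-4) = S - 4*S = -3*S)
j(-181) + H = -3*(-181) + 6004 = 543 + 6004 = 6547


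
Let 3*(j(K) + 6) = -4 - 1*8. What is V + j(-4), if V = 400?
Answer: 390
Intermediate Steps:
j(K) = -10 (j(K) = -6 + (-4 - 1*8)/3 = -6 + (-4 - 8)/3 = -6 + (⅓)*(-12) = -6 - 4 = -10)
V + j(-4) = 400 - 10 = 390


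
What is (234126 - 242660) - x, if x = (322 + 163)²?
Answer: -243759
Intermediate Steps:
x = 235225 (x = 485² = 235225)
(234126 - 242660) - x = (234126 - 242660) - 1*235225 = -8534 - 235225 = -243759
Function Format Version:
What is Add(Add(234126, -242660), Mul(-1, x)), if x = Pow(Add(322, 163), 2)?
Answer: -243759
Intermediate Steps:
x = 235225 (x = Pow(485, 2) = 235225)
Add(Add(234126, -242660), Mul(-1, x)) = Add(Add(234126, -242660), Mul(-1, 235225)) = Add(-8534, -235225) = -243759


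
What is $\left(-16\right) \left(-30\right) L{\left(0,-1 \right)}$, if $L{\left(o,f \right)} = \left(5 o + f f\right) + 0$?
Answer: $480$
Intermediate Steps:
$L{\left(o,f \right)} = f^{2} + 5 o$ ($L{\left(o,f \right)} = \left(5 o + f^{2}\right) + 0 = \left(f^{2} + 5 o\right) + 0 = f^{2} + 5 o$)
$\left(-16\right) \left(-30\right) L{\left(0,-1 \right)} = \left(-16\right) \left(-30\right) \left(\left(-1\right)^{2} + 5 \cdot 0\right) = 480 \left(1 + 0\right) = 480 \cdot 1 = 480$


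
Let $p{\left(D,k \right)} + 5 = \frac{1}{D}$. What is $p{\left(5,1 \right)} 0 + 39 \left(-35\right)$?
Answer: $-1365$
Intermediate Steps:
$p{\left(D,k \right)} = -5 + \frac{1}{D}$
$p{\left(5,1 \right)} 0 + 39 \left(-35\right) = \left(-5 + \frac{1}{5}\right) 0 + 39 \left(-35\right) = \left(-5 + \frac{1}{5}\right) 0 - 1365 = \left(- \frac{24}{5}\right) 0 - 1365 = 0 - 1365 = -1365$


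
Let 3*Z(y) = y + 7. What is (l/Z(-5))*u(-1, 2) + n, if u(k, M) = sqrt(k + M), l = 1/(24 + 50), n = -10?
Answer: -1477/148 ≈ -9.9797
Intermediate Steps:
l = 1/74 ≈ 0.013514
Z(y) = 7/3 + y/3 (Z(y) = (y + 7)/3 = (7 + y)/3 = 7/3 + y/3)
u(k, M) = sqrt(M + k)
(l/Z(-5))*u(-1, 2) + n = (1/(74*(7/3 + (1/3)*(-5))))*sqrt(2 - 1) - 10 = (1/(74*(7/3 - 5/3)))*sqrt(1) - 10 = (1/(74*(2/3)))*1 - 10 = ((1/74)*(3/2))*1 - 10 = (3/148)*1 - 10 = 3/148 - 10 = -1477/148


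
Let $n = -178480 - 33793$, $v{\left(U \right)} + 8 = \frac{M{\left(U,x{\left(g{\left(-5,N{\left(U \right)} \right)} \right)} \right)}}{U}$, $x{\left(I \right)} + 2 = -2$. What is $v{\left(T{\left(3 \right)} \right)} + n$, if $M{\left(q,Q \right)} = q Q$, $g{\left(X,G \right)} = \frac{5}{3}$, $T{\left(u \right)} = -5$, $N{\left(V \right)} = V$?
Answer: $-212285$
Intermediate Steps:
$g{\left(X,G \right)} = \frac{5}{3}$ ($g{\left(X,G \right)} = 5 \cdot \frac{1}{3} = \frac{5}{3}$)
$x{\left(I \right)} = -4$ ($x{\left(I \right)} = -2 - 2 = -4$)
$M{\left(q,Q \right)} = Q q$
$v{\left(U \right)} = -12$ ($v{\left(U \right)} = -8 + \frac{\left(-4\right) U}{U} = -8 - 4 = -12$)
$n = -212273$ ($n = -178480 - 33793 = -212273$)
$v{\left(T{\left(3 \right)} \right)} + n = -12 - 212273 = -212285$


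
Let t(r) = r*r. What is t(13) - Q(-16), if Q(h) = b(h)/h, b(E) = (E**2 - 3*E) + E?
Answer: 187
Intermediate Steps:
b(E) = E**2 - 2*E
t(r) = r**2
Q(h) = -2 + h (Q(h) = (h*(-2 + h))/h = -2 + h)
t(13) - Q(-16) = 13**2 - (-2 - 16) = 169 - 1*(-18) = 169 + 18 = 187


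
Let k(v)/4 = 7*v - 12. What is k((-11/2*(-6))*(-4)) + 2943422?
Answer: 2939678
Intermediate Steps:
k(v) = -48 + 28*v (k(v) = 4*(7*v - 12) = 4*(-12 + 7*v) = -48 + 28*v)
k((-11/2*(-6))*(-4)) + 2943422 = (-48 + 28*((-11/2*(-6))*(-4))) + 2943422 = (-48 + 28*((-11*1/2*(-6))*(-4))) + 2943422 = (-48 + 28*(-11/2*(-6)*(-4))) + 2943422 = (-48 + 28*(33*(-4))) + 2943422 = (-48 + 28*(-132)) + 2943422 = (-48 - 3696) + 2943422 = -3744 + 2943422 = 2939678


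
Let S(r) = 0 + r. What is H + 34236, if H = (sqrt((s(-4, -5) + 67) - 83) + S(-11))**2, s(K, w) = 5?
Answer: 34346 - 22*I*sqrt(11) ≈ 34346.0 - 72.966*I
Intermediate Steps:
S(r) = r
H = (-11 + I*sqrt(11))**2 (H = (sqrt((5 + 67) - 83) - 11)**2 = (sqrt(72 - 83) - 11)**2 = (sqrt(-11) - 11)**2 = (I*sqrt(11) - 11)**2 = (-11 + I*sqrt(11))**2 ≈ 110.0 - 72.966*I)
H + 34236 = (11 - I*sqrt(11))**2 + 34236 = 34236 + (11 - I*sqrt(11))**2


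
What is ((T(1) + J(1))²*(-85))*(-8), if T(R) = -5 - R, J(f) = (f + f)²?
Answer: 2720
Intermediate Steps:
J(f) = 4*f² (J(f) = (2*f)² = 4*f²)
((T(1) + J(1))²*(-85))*(-8) = (((-5 - 1*1) + 4*1²)²*(-85))*(-8) = (((-5 - 1) + 4*1)²*(-85))*(-8) = ((-6 + 4)²*(-85))*(-8) = ((-2)²*(-85))*(-8) = (4*(-85))*(-8) = -340*(-8) = 2720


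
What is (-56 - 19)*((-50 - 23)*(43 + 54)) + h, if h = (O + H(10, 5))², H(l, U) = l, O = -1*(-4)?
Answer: 531271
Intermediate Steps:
O = 4
h = 196 (h = (4 + 10)² = 14² = 196)
(-56 - 19)*((-50 - 23)*(43 + 54)) + h = (-56 - 19)*((-50 - 23)*(43 + 54)) + 196 = -(-5475)*97 + 196 = -75*(-7081) + 196 = 531075 + 196 = 531271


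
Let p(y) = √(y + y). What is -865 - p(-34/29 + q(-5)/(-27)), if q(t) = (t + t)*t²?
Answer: -865 - 2*√275442/261 ≈ -869.02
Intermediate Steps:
q(t) = 2*t³ (q(t) = (2*t)*t² = 2*t³)
p(y) = √2*√y (p(y) = √(2*y) = √2*√y)
-865 - p(-34/29 + q(-5)/(-27)) = -865 - √2*√(-34/29 + (2*(-5)³)/(-27)) = -865 - √2*√(-34*1/29 + (2*(-125))*(-1/27)) = -865 - √2*√(-34/29 - 250*(-1/27)) = -865 - √2*√(-34/29 + 250/27) = -865 - √2*√(6332/783) = -865 - √2*2*√137721/261 = -865 - 2*√275442/261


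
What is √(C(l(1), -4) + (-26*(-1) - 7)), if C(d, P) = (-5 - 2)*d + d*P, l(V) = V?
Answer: 2*√2 ≈ 2.8284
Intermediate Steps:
C(d, P) = -7*d + P*d
√(C(l(1), -4) + (-26*(-1) - 7)) = √(1*(-7 - 4) + (-26*(-1) - 7)) = √(1*(-11) + (26 - 7)) = √(-11 + 19) = √8 = 2*√2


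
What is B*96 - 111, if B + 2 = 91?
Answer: 8433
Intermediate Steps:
B = 89 (B = -2 + 91 = 89)
B*96 - 111 = 89*96 - 111 = 8544 - 111 = 8433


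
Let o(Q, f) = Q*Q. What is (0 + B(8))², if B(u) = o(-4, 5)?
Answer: 256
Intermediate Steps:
o(Q, f) = Q²
B(u) = 16 (B(u) = (-4)² = 16)
(0 + B(8))² = (0 + 16)² = 16² = 256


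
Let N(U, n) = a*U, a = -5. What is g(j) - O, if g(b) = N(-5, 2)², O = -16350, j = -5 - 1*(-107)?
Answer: 16975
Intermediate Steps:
j = 102 (j = -5 + 107 = 102)
N(U, n) = -5*U
g(b) = 625 (g(b) = (-5*(-5))² = 25² = 625)
g(j) - O = 625 - 1*(-16350) = 625 + 16350 = 16975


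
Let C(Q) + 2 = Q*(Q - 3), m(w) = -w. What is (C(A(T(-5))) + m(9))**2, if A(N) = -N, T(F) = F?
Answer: 1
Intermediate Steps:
C(Q) = -2 + Q*(-3 + Q) (C(Q) = -2 + Q*(Q - 3) = -2 + Q*(-3 + Q))
(C(A(T(-5))) + m(9))**2 = ((-2 + (-1*(-5))**2 - (-3)*(-5)) - 1*9)**2 = ((-2 + 5**2 - 3*5) - 9)**2 = ((-2 + 25 - 15) - 9)**2 = (8 - 9)**2 = (-1)**2 = 1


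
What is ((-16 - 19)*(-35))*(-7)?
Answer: -8575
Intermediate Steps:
((-16 - 19)*(-35))*(-7) = -35*(-35)*(-7) = 1225*(-7) = -8575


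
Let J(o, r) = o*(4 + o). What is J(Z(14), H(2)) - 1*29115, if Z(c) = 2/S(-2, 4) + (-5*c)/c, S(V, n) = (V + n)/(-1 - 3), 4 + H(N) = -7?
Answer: -29070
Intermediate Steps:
H(N) = -11 (H(N) = -4 - 7 = -11)
S(V, n) = -V/4 - n/4 (S(V, n) = (V + n)/(-4) = (V + n)*(-¼) = -V/4 - n/4)
Z(c) = -9 (Z(c) = 2/(-¼*(-2) - ¼*4) + (-5*c)/c = 2/(½ - 1) - 5 = 2/(-½) - 5 = 2*(-2) - 5 = -4 - 5 = -9)
J(Z(14), H(2)) - 1*29115 = -9*(4 - 9) - 1*29115 = -9*(-5) - 29115 = 45 - 29115 = -29070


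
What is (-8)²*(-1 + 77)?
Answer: 4864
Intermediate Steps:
(-8)²*(-1 + 77) = 64*76 = 4864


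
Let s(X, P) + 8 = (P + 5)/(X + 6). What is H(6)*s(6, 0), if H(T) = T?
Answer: -91/2 ≈ -45.500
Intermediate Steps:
s(X, P) = -8 + (5 + P)/(6 + X) (s(X, P) = -8 + (P + 5)/(X + 6) = -8 + (5 + P)/(6 + X))
H(6)*s(6, 0) = 6*((-43 + 0 - 8*6)/(6 + 6)) = 6*((-43 + 0 - 48)/12) = 6*((1/12)*(-91)) = 6*(-91/12) = -91/2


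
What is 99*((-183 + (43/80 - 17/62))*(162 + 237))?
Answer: -17901339687/2480 ≈ -7.2183e+6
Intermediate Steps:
99*((-183 + (43/80 - 17/62))*(162 + 237)) = 99*((-183 + (43*(1/80) - 17*1/62))*399) = 99*((-183 + (43/80 - 17/62))*399) = 99*((-183 + 653/2480)*399) = 99*(-453187/2480*399) = 99*(-180821613/2480) = -17901339687/2480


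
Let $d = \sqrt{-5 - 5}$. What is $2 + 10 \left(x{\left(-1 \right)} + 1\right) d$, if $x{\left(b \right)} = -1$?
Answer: $2$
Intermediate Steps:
$d = i \sqrt{10}$ ($d = \sqrt{-10} = i \sqrt{10} \approx 3.1623 i$)
$2 + 10 \left(x{\left(-1 \right)} + 1\right) d = 2 + 10 \left(-1 + 1\right) i \sqrt{10} = 2 + 10 \cdot 0 i \sqrt{10} = 2 + 10 \cdot 0 = 2 + 0 = 2$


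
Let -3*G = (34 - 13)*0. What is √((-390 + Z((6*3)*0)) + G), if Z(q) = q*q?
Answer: I*√390 ≈ 19.748*I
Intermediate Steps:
Z(q) = q²
G = 0 (G = -(34 - 13)*0/3 = -7*0 = -⅓*0 = 0)
√((-390 + Z((6*3)*0)) + G) = √((-390 + ((6*3)*0)²) + 0) = √((-390 + (18*0)²) + 0) = √((-390 + 0²) + 0) = √((-390 + 0) + 0) = √(-390 + 0) = √(-390) = I*√390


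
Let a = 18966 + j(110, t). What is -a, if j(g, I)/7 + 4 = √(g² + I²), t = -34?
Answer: -18938 - 14*√3314 ≈ -19744.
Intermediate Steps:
j(g, I) = -28 + 7*√(I² + g²) (j(g, I) = -28 + 7*√(g² + I²) = -28 + 7*√(I² + g²))
a = 18938 + 14*√3314 (a = 18966 + (-28 + 7*√((-34)² + 110²)) = 18966 + (-28 + 7*√(1156 + 12100)) = 18966 + (-28 + 7*√13256) = 18966 + (-28 + 7*(2*√3314)) = 18966 + (-28 + 14*√3314) = 18938 + 14*√3314 ≈ 19744.)
-a = -(18938 + 14*√3314) = -18938 - 14*√3314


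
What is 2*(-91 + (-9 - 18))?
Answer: -236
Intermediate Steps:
2*(-91 + (-9 - 18)) = 2*(-91 - 27) = 2*(-118) = -236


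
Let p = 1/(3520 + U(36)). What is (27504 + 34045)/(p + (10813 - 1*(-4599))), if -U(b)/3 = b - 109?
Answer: 230131711/57625469 ≈ 3.9936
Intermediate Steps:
U(b) = 327 - 3*b (U(b) = -3*(b - 109) = -3*(-109 + b) = 327 - 3*b)
p = 1/3739 (p = 1/(3520 + (327 - 3*36)) = 1/(3520 + (327 - 108)) = 1/(3520 + 219) = 1/3739 ≈ 0.00026745)
(27504 + 34045)/(p + (10813 - 1*(-4599))) = (27504 + 34045)/(1/3739 + (10813 - 1*(-4599))) = 61549/(1/3739 + (10813 + 4599)) = 61549/(1/3739 + 15412) = 61549/(57625469/3739) = 61549*(3739/57625469) = 230131711/57625469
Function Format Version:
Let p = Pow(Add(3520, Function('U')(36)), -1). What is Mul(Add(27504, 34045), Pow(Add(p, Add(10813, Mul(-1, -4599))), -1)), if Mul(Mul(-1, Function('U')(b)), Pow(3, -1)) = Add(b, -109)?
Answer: Rational(230131711, 57625469) ≈ 3.9936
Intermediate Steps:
Function('U')(b) = Add(327, Mul(-3, b)) (Function('U')(b) = Mul(-3, Add(b, -109)) = Mul(-3, Add(-109, b)) = Add(327, Mul(-3, b)))
p = Rational(1, 3739) (p = Pow(Add(3520, Add(327, Mul(-3, 36))), -1) = Pow(Add(3520, Add(327, -108)), -1) = Pow(Add(3520, 219), -1) = Pow(3739, -1) = Rational(1, 3739) ≈ 0.00026745)
Mul(Add(27504, 34045), Pow(Add(p, Add(10813, Mul(-1, -4599))), -1)) = Mul(Add(27504, 34045), Pow(Add(Rational(1, 3739), Add(10813, Mul(-1, -4599))), -1)) = Mul(61549, Pow(Add(Rational(1, 3739), Add(10813, 4599)), -1)) = Mul(61549, Pow(Add(Rational(1, 3739), 15412), -1)) = Mul(61549, Pow(Rational(57625469, 3739), -1)) = Mul(61549, Rational(3739, 57625469)) = Rational(230131711, 57625469)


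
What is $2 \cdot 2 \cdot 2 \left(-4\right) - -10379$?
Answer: $10347$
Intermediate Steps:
$2 \cdot 2 \cdot 2 \left(-4\right) - -10379 = 4 \cdot 2 \left(-4\right) + 10379 = 8 \left(-4\right) + 10379 = -32 + 10379 = 10347$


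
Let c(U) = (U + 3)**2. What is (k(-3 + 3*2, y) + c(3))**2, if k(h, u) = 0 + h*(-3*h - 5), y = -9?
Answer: 36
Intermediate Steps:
c(U) = (3 + U)**2
k(h, u) = h*(-5 - 3*h) (k(h, u) = 0 + h*(-5 - 3*h) = h*(-5 - 3*h))
(k(-3 + 3*2, y) + c(3))**2 = (-(-3 + 3*2)*(5 + 3*(-3 + 3*2)) + (3 + 3)**2)**2 = (-(-3 + 6)*(5 + 3*(-3 + 6)) + 6**2)**2 = (-1*3*(5 + 3*3) + 36)**2 = (-1*3*(5 + 9) + 36)**2 = (-1*3*14 + 36)**2 = (-42 + 36)**2 = (-6)**2 = 36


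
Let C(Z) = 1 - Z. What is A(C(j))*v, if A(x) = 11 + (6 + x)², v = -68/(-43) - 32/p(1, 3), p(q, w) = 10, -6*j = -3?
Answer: -18531/215 ≈ -86.191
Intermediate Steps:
j = ½ (j = -⅙*(-3) = ½ ≈ 0.50000)
v = -348/215 (v = -68/(-43) - 32/10 = -68*(-1/43) - 32*⅒ = 68/43 - 16/5 = -348/215 ≈ -1.6186)
A(C(j))*v = (11 + (6 + (1 - 1*½))²)*(-348/215) = (11 + (6 + (1 - ½))²)*(-348/215) = (11 + (6 + ½)²)*(-348/215) = (11 + (13/2)²)*(-348/215) = (11 + 169/4)*(-348/215) = (213/4)*(-348/215) = -18531/215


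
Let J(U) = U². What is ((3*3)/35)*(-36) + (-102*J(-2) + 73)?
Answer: -12049/35 ≈ -344.26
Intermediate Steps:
((3*3)/35)*(-36) + (-102*J(-2) + 73) = ((3*3)/35)*(-36) + (-102*(-2)² + 73) = ((1/35)*9)*(-36) + (-102*4 + 73) = (9/35)*(-36) + (-408 + 73) = -324/35 - 335 = -12049/35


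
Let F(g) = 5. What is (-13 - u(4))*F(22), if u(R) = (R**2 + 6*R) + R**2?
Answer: -345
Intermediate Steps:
u(R) = 2*R**2 + 6*R
(-13 - u(4))*F(22) = (-13 - 2*4*(3 + 4))*5 = (-13 - 2*4*7)*5 = (-13 - 1*56)*5 = (-13 - 56)*5 = -69*5 = -345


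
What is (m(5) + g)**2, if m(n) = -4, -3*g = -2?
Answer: 100/9 ≈ 11.111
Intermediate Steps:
g = 2/3 (g = -1/3*(-2) = 2/3 ≈ 0.66667)
(m(5) + g)**2 = (-4 + 2/3)**2 = (-10/3)**2 = 100/9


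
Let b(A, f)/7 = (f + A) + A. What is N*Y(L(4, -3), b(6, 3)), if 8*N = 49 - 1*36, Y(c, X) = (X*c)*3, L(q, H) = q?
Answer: 4095/2 ≈ 2047.5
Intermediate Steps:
b(A, f) = 7*f + 14*A (b(A, f) = 7*((f + A) + A) = 7*((A + f) + A) = 7*(f + 2*A) = 7*f + 14*A)
Y(c, X) = 3*X*c
N = 13/8 (N = (49 - 1*36)/8 = (49 - 36)/8 = (⅛)*13 = 13/8 ≈ 1.6250)
N*Y(L(4, -3), b(6, 3)) = 13*(3*(7*3 + 14*6)*4)/8 = 13*(3*(21 + 84)*4)/8 = 13*(3*105*4)/8 = (13/8)*1260 = 4095/2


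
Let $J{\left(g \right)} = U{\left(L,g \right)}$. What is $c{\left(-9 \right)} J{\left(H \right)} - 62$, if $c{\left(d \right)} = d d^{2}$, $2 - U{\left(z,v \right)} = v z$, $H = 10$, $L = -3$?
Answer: $-23390$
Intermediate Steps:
$U{\left(z,v \right)} = 2 - v z$
$J{\left(g \right)} = 2 + 3 g$ ($J{\left(g \right)} = 2 - g \left(-3\right) = 2 + 3 g$)
$c{\left(d \right)} = d^{3}$
$c{\left(-9 \right)} J{\left(H \right)} - 62 = \left(-9\right)^{3} \left(2 + 3 \cdot 10\right) - 62 = - 729 \left(2 + 30\right) + \left(-75 + 13\right) = \left(-729\right) 32 - 62 = -23328 - 62 = -23390$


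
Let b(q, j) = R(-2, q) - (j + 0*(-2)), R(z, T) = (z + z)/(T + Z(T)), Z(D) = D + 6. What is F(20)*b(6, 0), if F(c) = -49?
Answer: 98/9 ≈ 10.889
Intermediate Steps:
Z(D) = 6 + D
R(z, T) = 2*z/(6 + 2*T) (R(z, T) = (z + z)/(T + (6 + T)) = (2*z)/(6 + 2*T) = 2*z/(6 + 2*T))
b(q, j) = -j - 2/(3 + q) (b(q, j) = -2/(3 + q) - (j + 0*(-2)) = -2/(3 + q) - (j + 0) = -2/(3 + q) - j = -j - 2/(3 + q))
F(20)*b(6, 0) = -49*(-2 - 1*0*(3 + 6))/(3 + 6) = -49*(-2 - 1*0*9)/9 = -49*(-2 + 0)/9 = -49*(-2)/9 = -49*(-2/9) = 98/9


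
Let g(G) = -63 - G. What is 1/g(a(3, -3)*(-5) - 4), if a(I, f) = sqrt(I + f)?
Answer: -1/59 ≈ -0.016949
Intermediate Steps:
1/g(a(3, -3)*(-5) - 4) = 1/(-63 - (sqrt(3 - 3)*(-5) - 4)) = 1/(-63 - (sqrt(0)*(-5) - 4)) = 1/(-63 - (0*(-5) - 4)) = 1/(-63 - (0 - 4)) = 1/(-63 - 1*(-4)) = 1/(-63 + 4) = 1/(-59) = -1/59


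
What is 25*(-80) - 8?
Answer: -2008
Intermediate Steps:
25*(-80) - 8 = -2000 - 8 = -2008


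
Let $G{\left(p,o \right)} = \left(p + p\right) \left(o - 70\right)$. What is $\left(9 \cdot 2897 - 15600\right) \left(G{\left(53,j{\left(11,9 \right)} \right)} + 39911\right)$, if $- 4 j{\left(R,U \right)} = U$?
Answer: $\frac{675560865}{2} \approx 3.3778 \cdot 10^{8}$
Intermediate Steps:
$j{\left(R,U \right)} = - \frac{U}{4}$
$G{\left(p,o \right)} = 2 p \left(-70 + o\right)$
$\left(9 \cdot 2897 - 15600\right) \left(G{\left(53,j{\left(11,9 \right)} \right)} + 39911\right) = \left(9 \cdot 2897 - 15600\right) \left(2 \cdot 53 \left(-70 - \frac{9}{4}\right) + 39911\right) = \left(26073 - 15600\right) \left(2 \cdot 53 \left(-70 - \frac{9}{4}\right) + 39911\right) = 10473 \left(2 \cdot 53 \left(- \frac{289}{4}\right) + 39911\right) = 10473 \left(- \frac{15317}{2} + 39911\right) = 10473 \cdot \frac{64505}{2} = \frac{675560865}{2}$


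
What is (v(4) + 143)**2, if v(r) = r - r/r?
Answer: 21316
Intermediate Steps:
v(r) = -1 + r (v(r) = r - 1*1 = r - 1 = -1 + r)
(v(4) + 143)**2 = ((-1 + 4) + 143)**2 = (3 + 143)**2 = 146**2 = 21316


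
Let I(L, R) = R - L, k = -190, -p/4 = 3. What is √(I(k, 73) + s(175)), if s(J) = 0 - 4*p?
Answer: √311 ≈ 17.635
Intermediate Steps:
p = -12 (p = -4*3 = -12)
s(J) = 48 (s(J) = 0 - 4*(-12) = 0 + 48 = 48)
√(I(k, 73) + s(175)) = √((73 - 1*(-190)) + 48) = √((73 + 190) + 48) = √(263 + 48) = √311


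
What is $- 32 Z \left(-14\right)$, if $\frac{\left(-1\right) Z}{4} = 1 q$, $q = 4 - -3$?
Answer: $-12544$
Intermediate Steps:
$q = 7$ ($q = 4 + 3 = 7$)
$Z = -28$ ($Z = - 4 \cdot 1 \cdot 7 = \left(-4\right) 7 = -28$)
$- 32 Z \left(-14\right) = \left(-32\right) \left(-28\right) \left(-14\right) = 896 \left(-14\right) = -12544$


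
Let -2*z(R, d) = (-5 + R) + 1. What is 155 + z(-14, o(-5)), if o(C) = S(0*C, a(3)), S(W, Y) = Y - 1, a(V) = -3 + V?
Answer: 164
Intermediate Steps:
S(W, Y) = -1 + Y
o(C) = -1 (o(C) = -1 + (-3 + 3) = -1 + 0 = -1)
z(R, d) = 2 - R/2 (z(R, d) = -((-5 + R) + 1)/2 = -(-4 + R)/2 = 2 - R/2)
155 + z(-14, o(-5)) = 155 + (2 - ½*(-14)) = 155 + (2 + 7) = 155 + 9 = 164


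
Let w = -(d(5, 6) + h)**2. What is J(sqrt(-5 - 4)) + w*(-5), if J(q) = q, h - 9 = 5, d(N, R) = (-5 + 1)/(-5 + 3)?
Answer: 1280 + 3*I ≈ 1280.0 + 3.0*I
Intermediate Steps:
d(N, R) = 2 (d(N, R) = -4/(-2) = -4*(-1/2) = 2)
h = 14 (h = 9 + 5 = 14)
w = -256 (w = -(2 + 14)**2 = -1*16**2 = -1*256 = -256)
J(sqrt(-5 - 4)) + w*(-5) = sqrt(-5 - 4) - 256*(-5) = sqrt(-9) + 1280 = 3*I + 1280 = 1280 + 3*I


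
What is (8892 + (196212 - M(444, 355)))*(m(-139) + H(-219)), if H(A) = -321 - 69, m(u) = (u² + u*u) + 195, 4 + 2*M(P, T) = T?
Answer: 15757772079/2 ≈ 7.8789e+9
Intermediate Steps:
M(P, T) = -2 + T/2
m(u) = 195 + 2*u² (m(u) = (u² + u²) + 195 = 2*u² + 195 = 195 + 2*u²)
H(A) = -390
(8892 + (196212 - M(444, 355)))*(m(-139) + H(-219)) = (8892 + (196212 - (-2 + (½)*355)))*((195 + 2*(-139)²) - 390) = (8892 + (196212 - (-2 + 355/2)))*((195 + 2*19321) - 390) = (8892 + (196212 - 1*351/2))*((195 + 38642) - 390) = (8892 + (196212 - 351/2))*(38837 - 390) = (8892 + 392073/2)*38447 = (409857/2)*38447 = 15757772079/2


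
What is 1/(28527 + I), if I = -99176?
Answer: -1/70649 ≈ -1.4154e-5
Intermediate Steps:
1/(28527 + I) = 1/(28527 - 99176) = 1/(-70649) = -1/70649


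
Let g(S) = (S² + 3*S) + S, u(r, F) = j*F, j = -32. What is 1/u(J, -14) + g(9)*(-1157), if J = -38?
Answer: -60645311/448 ≈ -1.3537e+5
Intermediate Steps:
u(r, F) = -32*F
g(S) = S² + 4*S
1/u(J, -14) + g(9)*(-1157) = 1/(-32*(-14)) + (9*(4 + 9))*(-1157) = 1/448 + (9*13)*(-1157) = 1/448 + 117*(-1157) = 1/448 - 135369 = -60645311/448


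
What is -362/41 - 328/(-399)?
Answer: -130990/16359 ≈ -8.0072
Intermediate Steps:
-362/41 - 328/(-399) = -362*1/41 - 328*(-1/399) = -362/41 + 328/399 = -130990/16359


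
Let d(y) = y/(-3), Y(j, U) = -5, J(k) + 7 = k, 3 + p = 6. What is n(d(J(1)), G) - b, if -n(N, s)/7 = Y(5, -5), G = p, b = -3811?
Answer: 3846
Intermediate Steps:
p = 3 (p = -3 + 6 = 3)
J(k) = -7 + k
d(y) = -y/3 (d(y) = y*(-1/3) = -y/3)
G = 3
n(N, s) = 35 (n(N, s) = -7*(-5) = 35)
n(d(J(1)), G) - b = 35 - 1*(-3811) = 35 + 3811 = 3846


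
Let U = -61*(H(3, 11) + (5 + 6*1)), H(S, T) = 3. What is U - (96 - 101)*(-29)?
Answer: -999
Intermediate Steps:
U = -854 (U = -61*(3 + (5 + 6*1)) = -61*(3 + (5 + 6)) = -61*(3 + 11) = -61*14 = -854)
U - (96 - 101)*(-29) = -854 - (96 - 101)*(-29) = -854 - (-5)*(-29) = -854 - 1*145 = -854 - 145 = -999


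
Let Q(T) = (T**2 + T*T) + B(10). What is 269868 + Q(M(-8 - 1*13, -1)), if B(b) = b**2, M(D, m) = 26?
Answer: 271320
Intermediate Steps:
Q(T) = 100 + 2*T**2 (Q(T) = (T**2 + T*T) + 10**2 = (T**2 + T**2) + 100 = 2*T**2 + 100 = 100 + 2*T**2)
269868 + Q(M(-8 - 1*13, -1)) = 269868 + (100 + 2*26**2) = 269868 + (100 + 2*676) = 269868 + (100 + 1352) = 269868 + 1452 = 271320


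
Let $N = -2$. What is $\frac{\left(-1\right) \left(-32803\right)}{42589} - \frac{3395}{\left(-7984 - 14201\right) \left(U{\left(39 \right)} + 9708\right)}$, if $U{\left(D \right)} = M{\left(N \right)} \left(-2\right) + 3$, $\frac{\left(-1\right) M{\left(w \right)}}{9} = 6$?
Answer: $\frac{1429154037040}{1855470831867} \approx 0.77024$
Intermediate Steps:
$M{\left(w \right)} = -54$ ($M{\left(w \right)} = \left(-9\right) 6 = -54$)
$U{\left(D \right)} = 111$ ($U{\left(D \right)} = \left(-54\right) \left(-2\right) + 3 = 108 + 3 = 111$)
$\frac{\left(-1\right) \left(-32803\right)}{42589} - \frac{3395}{\left(-7984 - 14201\right) \left(U{\left(39 \right)} + 9708\right)} = \frac{\left(-1\right) \left(-32803\right)}{42589} - \frac{3395}{\left(-7984 - 14201\right) \left(111 + 9708\right)} = 32803 \cdot \frac{1}{42589} - \frac{3395}{\left(-22185\right) 9819} = \frac{32803}{42589} - \frac{3395}{-217834515} = \frac{32803}{42589} - - \frac{679}{43566903} = \frac{32803}{42589} + \frac{679}{43566903} = \frac{1429154037040}{1855470831867}$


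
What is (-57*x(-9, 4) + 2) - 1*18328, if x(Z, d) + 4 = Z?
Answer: -17585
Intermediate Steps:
x(Z, d) = -4 + Z
(-57*x(-9, 4) + 2) - 1*18328 = (-57*(-4 - 9) + 2) - 1*18328 = (-57*(-13) + 2) - 18328 = (741 + 2) - 18328 = 743 - 18328 = -17585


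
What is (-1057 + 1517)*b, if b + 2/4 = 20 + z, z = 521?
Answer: 248630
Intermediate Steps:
b = 1081/2 (b = -½ + (20 + 521) = -½ + 541 = 1081/2 ≈ 540.50)
(-1057 + 1517)*b = (-1057 + 1517)*(1081/2) = 460*(1081/2) = 248630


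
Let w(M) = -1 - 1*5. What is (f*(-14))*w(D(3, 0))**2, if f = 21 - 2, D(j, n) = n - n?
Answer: -9576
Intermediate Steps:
D(j, n) = 0
w(M) = -6 (w(M) = -1 - 5 = -6)
f = 19
(f*(-14))*w(D(3, 0))**2 = (19*(-14))*(-6)**2 = -266*36 = -9576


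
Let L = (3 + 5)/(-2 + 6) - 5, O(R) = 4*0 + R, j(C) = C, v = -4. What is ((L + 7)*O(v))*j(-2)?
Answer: 32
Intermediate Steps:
O(R) = R (O(R) = 0 + R = R)
L = -3 (L = 8/4 - 5 = 8*(¼) - 5 = 2 - 5 = -3)
((L + 7)*O(v))*j(-2) = ((-3 + 7)*(-4))*(-2) = (4*(-4))*(-2) = -16*(-2) = 32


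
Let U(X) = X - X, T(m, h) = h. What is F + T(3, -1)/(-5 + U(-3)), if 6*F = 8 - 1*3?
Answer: 31/30 ≈ 1.0333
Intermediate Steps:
U(X) = 0
F = 5/6 (F = (8 - 1*3)/6 = (8 - 3)/6 = (1/6)*5 = 5/6 ≈ 0.83333)
F + T(3, -1)/(-5 + U(-3)) = 5/6 - 1/(-5 + 0) = 5/6 - 1/(-5) = 5/6 - 1/5*(-1) = 5/6 + 1/5 = 31/30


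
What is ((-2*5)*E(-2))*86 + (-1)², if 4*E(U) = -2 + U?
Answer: 861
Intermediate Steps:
E(U) = -½ + U/4 (E(U) = (-2 + U)/4 = -½ + U/4)
((-2*5)*E(-2))*86 + (-1)² = ((-2*5)*(-½ + (¼)*(-2)))*86 + (-1)² = -10*(-½ - ½)*86 + 1 = -10*(-1)*86 + 1 = 10*86 + 1 = 860 + 1 = 861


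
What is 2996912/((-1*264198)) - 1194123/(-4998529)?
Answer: -7332333317047/660300682371 ≈ -11.105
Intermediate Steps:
2996912/((-1*264198)) - 1194123/(-4998529) = 2996912/(-264198) - 1194123*(-1/4998529) = 2996912*(-1/264198) + 1194123/4998529 = -1498456/132099 + 1194123/4998529 = -7332333317047/660300682371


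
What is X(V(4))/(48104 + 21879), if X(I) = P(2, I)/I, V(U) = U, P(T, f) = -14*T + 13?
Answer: -15/279932 ≈ -5.3584e-5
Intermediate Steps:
P(T, f) = 13 - 14*T
X(I) = -15/I (X(I) = (13 - 14*2)/I = (13 - 28)/I = -15/I)
X(V(4))/(48104 + 21879) = (-15/4)/(48104 + 21879) = -15*¼/69983 = -15/4*1/69983 = -15/279932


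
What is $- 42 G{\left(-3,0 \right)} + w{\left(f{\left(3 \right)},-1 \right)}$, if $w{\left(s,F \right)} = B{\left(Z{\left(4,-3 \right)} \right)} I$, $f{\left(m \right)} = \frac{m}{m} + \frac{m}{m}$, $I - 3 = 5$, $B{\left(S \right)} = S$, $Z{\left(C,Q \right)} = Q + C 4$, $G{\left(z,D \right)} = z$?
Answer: $230$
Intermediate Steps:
$Z{\left(C,Q \right)} = Q + 4 C$
$I = 8$ ($I = 3 + 5 = 8$)
$f{\left(m \right)} = 2$ ($f{\left(m \right)} = 1 + 1 = 2$)
$w{\left(s,F \right)} = 104$ ($w{\left(s,F \right)} = \left(-3 + 4 \cdot 4\right) 8 = \left(-3 + 16\right) 8 = 13 \cdot 8 = 104$)
$- 42 G{\left(-3,0 \right)} + w{\left(f{\left(3 \right)},-1 \right)} = \left(-42\right) \left(-3\right) + 104 = 126 + 104 = 230$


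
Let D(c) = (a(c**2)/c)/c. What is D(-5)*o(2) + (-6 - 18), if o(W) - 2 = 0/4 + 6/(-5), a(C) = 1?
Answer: -2996/125 ≈ -23.968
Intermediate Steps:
o(W) = 4/5 (o(W) = 2 + (0/4 + 6/(-5)) = 2 + (0*(1/4) + 6*(-1/5)) = 2 + (0 - 6/5) = 2 - 6/5 = 4/5)
D(c) = c**(-2) (D(c) = (1/c)/c = 1/(c*c) = c**(-2))
D(-5)*o(2) + (-6 - 18) = (4/5)/(-5)**2 + (-6 - 18) = (1/25)*(4/5) - 24 = 4/125 - 24 = -2996/125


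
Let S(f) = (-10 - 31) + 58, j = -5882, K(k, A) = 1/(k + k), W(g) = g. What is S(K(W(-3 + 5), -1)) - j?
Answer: 5899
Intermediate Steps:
K(k, A) = 1/(2*k)
S(f) = 17 (S(f) = -41 + 58 = 17)
S(K(W(-3 + 5), -1)) - j = 17 - 1*(-5882) = 17 + 5882 = 5899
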